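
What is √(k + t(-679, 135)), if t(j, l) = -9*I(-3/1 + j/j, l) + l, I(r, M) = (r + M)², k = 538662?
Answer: 2*√94899 ≈ 616.11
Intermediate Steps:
I(r, M) = (M + r)²
t(j, l) = l - 9*(-2 + l)² (t(j, l) = -9*(l + (-3/1 + j/j))² + l = -9*(l + (-3*1 + 1))² + l = -9*(l + (-3 + 1))² + l = -9*(l - 2)² + l = -9*(-2 + l)² + l = l - 9*(-2 + l)²)
√(k + t(-679, 135)) = √(538662 + (135 - 9*(-2 + 135)²)) = √(538662 + (135 - 9*133²)) = √(538662 + (135 - 9*17689)) = √(538662 + (135 - 159201)) = √(538662 - 159066) = √379596 = 2*√94899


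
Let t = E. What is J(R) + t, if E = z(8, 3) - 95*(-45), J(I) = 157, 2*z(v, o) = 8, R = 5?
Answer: 4436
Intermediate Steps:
z(v, o) = 4 (z(v, o) = (½)*8 = 4)
E = 4279 (E = 4 - 95*(-45) = 4 + 4275 = 4279)
t = 4279
J(R) + t = 157 + 4279 = 4436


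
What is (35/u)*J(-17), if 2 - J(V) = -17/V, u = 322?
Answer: 5/46 ≈ 0.10870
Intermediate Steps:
J(V) = 2 + 17/V (J(V) = 2 - (-17)/V = 2 + 17/V)
(35/u)*J(-17) = (35/322)*(2 + 17/(-17)) = (35*(1/322))*(2 + 17*(-1/17)) = 5*(2 - 1)/46 = (5/46)*1 = 5/46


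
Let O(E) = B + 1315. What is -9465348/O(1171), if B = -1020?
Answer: -9465348/295 ≈ -32086.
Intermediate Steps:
O(E) = 295 (O(E) = -1020 + 1315 = 295)
-9465348/O(1171) = -9465348/295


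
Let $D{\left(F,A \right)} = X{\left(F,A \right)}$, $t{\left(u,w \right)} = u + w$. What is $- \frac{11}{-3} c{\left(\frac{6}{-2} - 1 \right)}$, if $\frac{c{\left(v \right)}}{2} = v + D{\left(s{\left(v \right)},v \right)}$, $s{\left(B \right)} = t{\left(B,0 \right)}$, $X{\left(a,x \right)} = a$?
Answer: $- \frac{176}{3} \approx -58.667$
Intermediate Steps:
$s{\left(B \right)} = B$ ($s{\left(B \right)} = B + 0 = B$)
$D{\left(F,A \right)} = F$
$c{\left(v \right)} = 4 v$ ($c{\left(v \right)} = 2 \left(v + v\right) = 2 \cdot 2 v = 4 v$)
$- \frac{11}{-3} c{\left(\frac{6}{-2} - 1 \right)} = - \frac{11}{-3} \cdot 4 \left(\frac{6}{-2} - 1\right) = \left(-11\right) \left(- \frac{1}{3}\right) 4 \left(6 \left(- \frac{1}{2}\right) - 1\right) = \frac{11 \cdot 4 \left(-3 - 1\right)}{3} = \frac{11 \cdot 4 \left(-4\right)}{3} = \frac{11}{3} \left(-16\right) = - \frac{176}{3}$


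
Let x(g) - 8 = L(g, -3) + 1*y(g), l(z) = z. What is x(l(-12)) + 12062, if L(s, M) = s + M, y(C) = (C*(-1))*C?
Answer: 11911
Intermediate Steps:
y(C) = -C**2 (y(C) = (-C)*C = -C**2)
L(s, M) = M + s
x(g) = 5 + g - g**2 (x(g) = 8 + ((-3 + g) + 1*(-g**2)) = 8 + ((-3 + g) - g**2) = 8 + (-3 + g - g**2) = 5 + g - g**2)
x(l(-12)) + 12062 = (5 - 12 - 1*(-12)**2) + 12062 = (5 - 12 - 1*144) + 12062 = (5 - 12 - 144) + 12062 = -151 + 12062 = 11911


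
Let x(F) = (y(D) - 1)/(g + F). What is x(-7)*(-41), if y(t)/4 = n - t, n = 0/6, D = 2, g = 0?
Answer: -369/7 ≈ -52.714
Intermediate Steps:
n = 0 (n = 0*(⅙) = 0)
y(t) = -4*t (y(t) = 4*(0 - t) = 4*(-t) = -4*t)
x(F) = -9/F (x(F) = (-4*2 - 1)/(0 + F) = (-8 - 1)/F = -9/F)
x(-7)*(-41) = -9/(-7)*(-41) = -9*(-⅐)*(-41) = (9/7)*(-41) = -369/7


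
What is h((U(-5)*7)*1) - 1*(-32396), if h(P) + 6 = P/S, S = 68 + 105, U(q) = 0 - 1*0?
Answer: 32390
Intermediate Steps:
U(q) = 0 (U(q) = 0 + 0 = 0)
S = 173
h(P) = -6 + P/173
h((U(-5)*7)*1) - 1*(-32396) = (-6 + ((0*7)*1)/173) - 1*(-32396) = (-6 + (0*1)/173) + 32396 = (-6 + (1/173)*0) + 32396 = (-6 + 0) + 32396 = -6 + 32396 = 32390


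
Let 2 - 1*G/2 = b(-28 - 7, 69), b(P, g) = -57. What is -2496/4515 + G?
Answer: 176758/1505 ≈ 117.45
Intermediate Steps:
G = 118 (G = 4 - 2*(-57) = 4 + 114 = 118)
-2496/4515 + G = -2496/4515 + 118 = -2496*1/4515 + 118 = -832/1505 + 118 = 176758/1505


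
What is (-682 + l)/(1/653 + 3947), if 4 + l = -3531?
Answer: -2753701/2577392 ≈ -1.0684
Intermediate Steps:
l = -3535 (l = -4 - 3531 = -3535)
(-682 + l)/(1/653 + 3947) = (-682 - 3535)/(1/653 + 3947) = -4217/(1/653 + 3947) = -4217/2577392/653 = -4217*653/2577392 = -2753701/2577392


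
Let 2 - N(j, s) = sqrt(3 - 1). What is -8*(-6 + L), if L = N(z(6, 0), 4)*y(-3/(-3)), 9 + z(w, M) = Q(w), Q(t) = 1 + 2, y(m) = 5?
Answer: -32 + 40*sqrt(2) ≈ 24.569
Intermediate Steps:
Q(t) = 3
z(w, M) = -6 (z(w, M) = -9 + 3 = -6)
N(j, s) = 2 - sqrt(2) (N(j, s) = 2 - sqrt(3 - 1) = 2 - sqrt(2))
L = 10 - 5*sqrt(2) (L = (2 - sqrt(2))*5 = 10 - 5*sqrt(2) ≈ 2.9289)
-8*(-6 + L) = -8*(-6 + (10 - 5*sqrt(2))) = -8*(4 - 5*sqrt(2)) = -32 + 40*sqrt(2)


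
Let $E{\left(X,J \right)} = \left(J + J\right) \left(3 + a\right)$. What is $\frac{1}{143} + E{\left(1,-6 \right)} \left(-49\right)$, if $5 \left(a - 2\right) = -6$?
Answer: $\frac{1597601}{715} \approx 2234.4$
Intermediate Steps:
$a = \frac{4}{5}$ ($a = 2 + \frac{1}{5} \left(-6\right) = 2 - \frac{6}{5} = \frac{4}{5} \approx 0.8$)
$E{\left(X,J \right)} = \frac{38 J}{5}$ ($E{\left(X,J \right)} = \left(J + J\right) \left(3 + \frac{4}{5}\right) = 2 J \frac{19}{5} = \frac{38 J}{5}$)
$\frac{1}{143} + E{\left(1,-6 \right)} \left(-49\right) = \frac{1}{143} + \frac{38}{5} \left(-6\right) \left(-49\right) = \frac{1}{143} - - \frac{11172}{5} = \frac{1}{143} + \frac{11172}{5} = \frac{1597601}{715}$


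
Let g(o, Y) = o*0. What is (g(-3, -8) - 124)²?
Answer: 15376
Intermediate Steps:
g(o, Y) = 0
(g(-3, -8) - 124)² = (0 - 124)² = (-124)² = 15376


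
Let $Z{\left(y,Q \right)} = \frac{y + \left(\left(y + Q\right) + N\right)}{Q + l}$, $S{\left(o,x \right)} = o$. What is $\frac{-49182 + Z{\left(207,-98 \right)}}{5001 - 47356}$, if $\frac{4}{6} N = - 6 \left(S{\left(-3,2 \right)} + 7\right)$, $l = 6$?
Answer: $\frac{1131256}{974165} \approx 1.1613$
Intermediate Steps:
$N = -36$ ($N = \frac{3 \left(- 6 \left(-3 + 7\right)\right)}{2} = \frac{3 \left(\left(-6\right) 4\right)}{2} = \frac{3}{2} \left(-24\right) = -36$)
$Z{\left(y,Q \right)} = \frac{-36 + Q + 2 y}{6 + Q}$ ($Z{\left(y,Q \right)} = \frac{y - \left(36 - Q - y\right)}{Q + 6} = \frac{y - \left(36 - Q - y\right)}{6 + Q} = \frac{y + \left(-36 + Q + y\right)}{6 + Q} = \frac{-36 + Q + 2 y}{6 + Q}$)
$\frac{-49182 + Z{\left(207,-98 \right)}}{5001 - 47356} = \frac{-49182 + \frac{-36 - 98 + 2 \cdot 207}{6 - 98}}{5001 - 47356} = \frac{-49182 + \frac{-36 - 98 + 414}{-92}}{-42355} = \left(-49182 - \frac{70}{23}\right) \left(- \frac{1}{42355}\right) = \left(- \frac{1131256}{23}\right) \left(- \frac{1}{42355}\right) = \frac{1131256}{974165}$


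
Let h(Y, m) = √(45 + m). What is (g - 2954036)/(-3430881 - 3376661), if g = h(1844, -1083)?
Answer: 1477018/3403771 - I*√1038/6807542 ≈ 0.43394 - 4.7327e-6*I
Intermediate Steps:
g = I*√1038 (g = √(45 - 1083) = √(-1038) = I*√1038 ≈ 32.218*I)
(g - 2954036)/(-3430881 - 3376661) = (I*√1038 - 2954036)/(-3430881 - 3376661) = (-2954036 + I*√1038)/(-6807542) = (-2954036 + I*√1038)*(-1/6807542) = 1477018/3403771 - I*√1038/6807542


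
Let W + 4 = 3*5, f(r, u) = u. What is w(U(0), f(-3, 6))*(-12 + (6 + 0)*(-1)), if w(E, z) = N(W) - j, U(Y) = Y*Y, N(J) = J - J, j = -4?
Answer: -72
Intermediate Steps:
W = 11 (W = -4 + 3*5 = -4 + 15 = 11)
N(J) = 0
U(Y) = Y**2
w(E, z) = 4 (w(E, z) = 0 - 1*(-4) = 0 + 4 = 4)
w(U(0), f(-3, 6))*(-12 + (6 + 0)*(-1)) = 4*(-12 + (6 + 0)*(-1)) = 4*(-12 + 6*(-1)) = 4*(-12 - 6) = 4*(-18) = -72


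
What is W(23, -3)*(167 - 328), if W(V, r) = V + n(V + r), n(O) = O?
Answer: -6923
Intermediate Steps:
W(V, r) = r + 2*V (W(V, r) = V + (V + r) = r + 2*V)
W(23, -3)*(167 - 328) = (-3 + 2*23)*(167 - 328) = (-3 + 46)*(-161) = 43*(-161) = -6923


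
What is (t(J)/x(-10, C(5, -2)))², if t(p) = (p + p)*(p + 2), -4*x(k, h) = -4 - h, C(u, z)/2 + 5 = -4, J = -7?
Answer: 400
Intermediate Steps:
C(u, z) = -18 (C(u, z) = -10 + 2*(-4) = -10 - 8 = -18)
x(k, h) = 1 + h/4 (x(k, h) = -(-4 - h)/4 = 1 + h/4)
t(p) = 2*p*(2 + p) (t(p) = (2*p)*(2 + p) = 2*p*(2 + p))
(t(J)/x(-10, C(5, -2)))² = ((2*(-7)*(2 - 7))/(1 + (¼)*(-18)))² = ((2*(-7)*(-5))/(1 - 9/2))² = (70/(-7/2))² = (70*(-2/7))² = (-20)² = 400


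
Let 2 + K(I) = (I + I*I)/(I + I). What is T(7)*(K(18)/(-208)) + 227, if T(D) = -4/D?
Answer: 165271/728 ≈ 227.02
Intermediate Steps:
K(I) = -2 + (I + I²)/(2*I) (K(I) = -2 + (I + I*I)/(I + I) = -2 + (I + I²)/((2*I)) = -2 + (I + I²)*(1/(2*I)) = -2 + (I + I²)/(2*I))
T(7)*(K(18)/(-208)) + 227 = (-4/7)*((-3/2 + (½)*18)/(-208)) + 227 = (-4*⅐)*((-3/2 + 9)*(-1/208)) + 227 = -30*(-1)/(7*208) + 227 = -4/7*(-15/416) + 227 = 15/728 + 227 = 165271/728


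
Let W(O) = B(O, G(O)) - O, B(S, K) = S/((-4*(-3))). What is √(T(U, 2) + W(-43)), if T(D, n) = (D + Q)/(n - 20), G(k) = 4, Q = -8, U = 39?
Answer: √1357/6 ≈ 6.1396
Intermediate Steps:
B(S, K) = S/12
T(D, n) = (-8 + D)/(-20 + n) (T(D, n) = (D - 8)/(n - 20) = (-8 + D)/(-20 + n))
W(O) = -11*O/12 (W(O) = O/12 - O = -11*O/12)
√(T(U, 2) + W(-43)) = √((-8 + 39)/(-20 + 2) - 11/12*(-43)) = √(31/(-18) + 473/12) = √(-1/18*31 + 473/12) = √(-31/18 + 473/12) = √(1357/36) = √1357/6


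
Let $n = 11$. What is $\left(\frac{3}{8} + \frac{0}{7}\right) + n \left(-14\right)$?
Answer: $- \frac{1229}{8} \approx -153.63$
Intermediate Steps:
$\left(\frac{3}{8} + \frac{0}{7}\right) + n \left(-14\right) = \left(\frac{3}{8} + \frac{0}{7}\right) + 11 \left(-14\right) = \left(3 \cdot \frac{1}{8} + 0 \cdot \frac{1}{7}\right) - 154 = \left(\frac{3}{8} + 0\right) - 154 = \frac{3}{8} - 154 = - \frac{1229}{8}$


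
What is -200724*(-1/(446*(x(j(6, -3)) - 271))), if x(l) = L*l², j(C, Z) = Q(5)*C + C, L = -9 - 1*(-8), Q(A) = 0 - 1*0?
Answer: -100362/68461 ≈ -1.4660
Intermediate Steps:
Q(A) = 0 (Q(A) = 0 + 0 = 0)
L = -1 (L = -9 + 8 = -1)
j(C, Z) = C (j(C, Z) = 0*C + C = 0 + C = C)
x(l) = -l²
-200724*(-1/(446*(x(j(6, -3)) - 271))) = -200724*(-1/(446*(-1*6² - 271))) = -200724*(-1/(446*(-1*36 - 271))) = -200724*(-1/(446*(-36 - 271))) = -200724/((-446*(-307))) = -200724/136922 = -200724*1/136922 = -100362/68461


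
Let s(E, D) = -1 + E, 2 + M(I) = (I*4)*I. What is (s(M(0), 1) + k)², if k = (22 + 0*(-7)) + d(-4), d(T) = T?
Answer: 225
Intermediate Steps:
M(I) = -2 + 4*I² (M(I) = -2 + (I*4)*I = -2 + (4*I)*I = -2 + 4*I²)
k = 18 (k = (22 + 0*(-7)) - 4 = (22 + 0) - 4 = 22 - 4 = 18)
(s(M(0), 1) + k)² = ((-1 + (-2 + 4*0²)) + 18)² = ((-1 + (-2 + 4*0)) + 18)² = ((-1 + (-2 + 0)) + 18)² = ((-1 - 2) + 18)² = (-3 + 18)² = 15² = 225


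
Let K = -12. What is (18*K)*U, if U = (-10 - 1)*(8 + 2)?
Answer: 23760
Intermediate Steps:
U = -110 (U = -11*10 = -110)
(18*K)*U = (18*(-12))*(-110) = -216*(-110) = 23760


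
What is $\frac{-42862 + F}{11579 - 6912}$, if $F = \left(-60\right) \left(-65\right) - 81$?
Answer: $- \frac{39043}{4667} \approx -8.3658$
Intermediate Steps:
$F = 3819$ ($F = 3900 - 81 = 3819$)
$\frac{-42862 + F}{11579 - 6912} = \frac{-42862 + 3819}{11579 - 6912} = - \frac{39043}{4667}$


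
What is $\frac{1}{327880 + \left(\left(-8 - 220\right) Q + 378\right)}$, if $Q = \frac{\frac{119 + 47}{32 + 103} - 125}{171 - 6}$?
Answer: $\frac{675}{221689594} \approx 3.0448 \cdot 10^{-6}$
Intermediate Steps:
$Q = - \frac{1519}{2025}$ ($Q = \frac{\frac{166}{135} - 125}{165} = \left(166 \cdot \frac{1}{135} - 125\right) \frac{1}{165} = \left(\frac{166}{135} - 125\right) \frac{1}{165} = \left(- \frac{16709}{135}\right) \frac{1}{165} = - \frac{1519}{2025} \approx -0.75012$)
$\frac{1}{327880 + \left(\left(-8 - 220\right) Q + 378\right)} = \frac{1}{327880 + \left(\left(-8 - 220\right) \left(- \frac{1519}{2025}\right) + 378\right)} = \frac{1}{327880 + \left(\left(-228\right) \left(- \frac{1519}{2025}\right) + 378\right)} = \frac{1}{327880 + \left(\frac{115444}{675} + 378\right)} = \frac{1}{327880 + \frac{370594}{675}} = \frac{1}{\frac{221689594}{675}} = \frac{675}{221689594}$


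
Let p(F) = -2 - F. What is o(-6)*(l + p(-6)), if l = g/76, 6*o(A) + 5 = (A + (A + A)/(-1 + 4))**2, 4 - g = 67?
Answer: 1205/24 ≈ 50.208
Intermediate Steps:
g = -63 (g = 4 - 1*67 = 4 - 67 = -63)
o(A) = -5/6 + 25*A**2/54 (o(A) = -5/6 + (A + (A + A)/(-1 + 4))**2/6 = -5/6 + (A + (2*A)/3)**2/6 = -5/6 + (A + (2*A)*(1/3))**2/6 = -5/6 + (A + 2*A/3)**2/6 = -5/6 + (5*A/3)**2/6 = -5/6 + (25*A**2/9)/6 = -5/6 + 25*A**2/54)
l = -63/76 ≈ -0.82895
o(-6)*(l + p(-6)) = (-5/6 + (25/54)*(-6)**2)*(-63/76 + (-2 - 1*(-6))) = (-5/6 + (25/54)*36)*(-63/76 + (-2 + 6)) = (-5/6 + 50/3)*(-63/76 + 4) = (95/6)*(241/76) = 1205/24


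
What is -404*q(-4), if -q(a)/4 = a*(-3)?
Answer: 19392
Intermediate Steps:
q(a) = 12*a (q(a) = -4*a*(-3) = -(-12)*a = 12*a)
-404*q(-4) = -4848*(-4) = -404*(-48) = 19392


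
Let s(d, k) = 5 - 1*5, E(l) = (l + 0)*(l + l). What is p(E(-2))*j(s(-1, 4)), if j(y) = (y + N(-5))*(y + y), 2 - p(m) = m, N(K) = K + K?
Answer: 0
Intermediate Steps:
E(l) = 2*l² (E(l) = l*(2*l) = 2*l²)
N(K) = 2*K
p(m) = 2 - m
s(d, k) = 0 (s(d, k) = 5 - 5 = 0)
j(y) = 2*y*(-10 + y) (j(y) = (y + 2*(-5))*(y + y) = (y - 10)*(2*y) = (-10 + y)*(2*y) = 2*y*(-10 + y))
p(E(-2))*j(s(-1, 4)) = (2 - 2*(-2)²)*(2*0*(-10 + 0)) = (2 - 2*4)*(2*0*(-10)) = (2 - 1*8)*0 = (2 - 8)*0 = -6*0 = 0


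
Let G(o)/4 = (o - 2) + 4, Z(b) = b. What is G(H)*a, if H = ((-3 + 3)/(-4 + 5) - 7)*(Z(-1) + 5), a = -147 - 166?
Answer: 32552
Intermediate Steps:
a = -313
H = -28 (H = ((-3 + 3)/(-4 + 5) - 7)*(-1 + 5) = (0/1 - 7)*4 = (0*1 - 7)*4 = (0 - 7)*4 = -7*4 = -28)
G(o) = 8 + 4*o (G(o) = 4*((o - 2) + 4) = 4*((-2 + o) + 4) = 4*(2 + o) = 8 + 4*o)
G(H)*a = (8 + 4*(-28))*(-313) = (8 - 112)*(-313) = -104*(-313) = 32552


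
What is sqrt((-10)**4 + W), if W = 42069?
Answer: sqrt(52069) ≈ 228.19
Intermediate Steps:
sqrt((-10)**4 + W) = sqrt((-10)**4 + 42069) = sqrt(10000 + 42069) = sqrt(52069)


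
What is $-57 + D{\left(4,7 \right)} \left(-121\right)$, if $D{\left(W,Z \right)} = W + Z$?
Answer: $-1388$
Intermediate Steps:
$-57 + D{\left(4,7 \right)} \left(-121\right) = -57 + \left(4 + 7\right) \left(-121\right) = -57 + 11 \left(-121\right) = -57 - 1331 = -1388$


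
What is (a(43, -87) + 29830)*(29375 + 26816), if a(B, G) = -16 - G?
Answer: 1680167091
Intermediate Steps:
(a(43, -87) + 29830)*(29375 + 26816) = ((-16 - 1*(-87)) + 29830)*(29375 + 26816) = ((-16 + 87) + 29830)*56191 = (71 + 29830)*56191 = 29901*56191 = 1680167091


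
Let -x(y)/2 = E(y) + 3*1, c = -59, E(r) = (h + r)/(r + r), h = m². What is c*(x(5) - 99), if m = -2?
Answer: 31506/5 ≈ 6301.2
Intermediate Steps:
h = 4 (h = (-2)² = 4)
E(r) = (4 + r)/(2*r) (E(r) = (4 + r)/(r + r) = (4 + r)/((2*r)) = (4 + r)*(1/(2*r)) = (4 + r)/(2*r))
x(y) = -6 - (4 + y)/y (x(y) = -2*((4 + y)/(2*y) + 3*1) = -2*((4 + y)/(2*y) + 3) = -2*(3 + (4 + y)/(2*y)) = -6 - (4 + y)/y)
c*(x(5) - 99) = -59*((-7 - 4/5) - 99) = -59*((-7 - 4*⅕) - 99) = -59*((-7 - ⅘) - 99) = -59*(-39/5 - 99) = -59*(-534/5) = 31506/5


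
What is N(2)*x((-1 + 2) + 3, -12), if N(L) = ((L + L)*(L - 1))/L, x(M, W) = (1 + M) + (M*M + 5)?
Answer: 52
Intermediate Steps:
x(M, W) = 6 + M + M² (x(M, W) = (1 + M) + (M² + 5) = (1 + M) + (5 + M²) = 6 + M + M²)
N(L) = -2 + 2*L (N(L) = ((2*L)*(-1 + L))/L = (2*L*(-1 + L))/L = -2 + 2*L)
N(2)*x((-1 + 2) + 3, -12) = (-2 + 2*2)*(6 + ((-1 + 2) + 3) + ((-1 + 2) + 3)²) = (-2 + 4)*(6 + (1 + 3) + (1 + 3)²) = 2*(6 + 4 + 4²) = 2*(6 + 4 + 16) = 2*26 = 52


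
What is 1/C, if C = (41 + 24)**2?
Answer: 1/4225 ≈ 0.00023669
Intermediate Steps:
C = 4225 (C = 65**2 = 4225)
1/C = 1/4225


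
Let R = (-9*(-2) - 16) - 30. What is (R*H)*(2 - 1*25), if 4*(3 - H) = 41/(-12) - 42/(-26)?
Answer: 346633/156 ≈ 2222.0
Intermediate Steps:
H = 2153/624 (H = 3 - (41/(-12) - 42/(-26))/4 = 3 - (41*(-1/12) - 42*(-1/26))/4 = 3 - (-41/12 + 21/13)/4 = 3 - ¼*(-281/156) = 3 + 281/624 = 2153/624 ≈ 3.4503)
R = -28 (R = (18 - 16) - 30 = 2 - 30 = -28)
(R*H)*(2 - 1*25) = (-28*2153/624)*(2 - 1*25) = -15071*(2 - 25)/156 = -15071/156*(-23) = 346633/156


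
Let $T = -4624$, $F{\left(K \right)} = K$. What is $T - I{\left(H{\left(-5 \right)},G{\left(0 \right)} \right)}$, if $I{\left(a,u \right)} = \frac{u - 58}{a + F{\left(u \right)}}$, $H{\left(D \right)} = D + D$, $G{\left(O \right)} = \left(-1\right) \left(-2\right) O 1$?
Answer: $- \frac{23149}{5} \approx -4629.8$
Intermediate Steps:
$G{\left(O \right)} = 2 O$
$H{\left(D \right)} = 2 D$
$I{\left(a,u \right)} = \frac{-58 + u}{a + u}$ ($I{\left(a,u \right)} = \frac{u - 58}{a + u} = \frac{-58 + u}{a + u}$)
$T - I{\left(H{\left(-5 \right)},G{\left(0 \right)} \right)} = -4624 - \frac{-58 + 2 \cdot 0}{2 \left(-5\right) + 2 \cdot 0} = -4624 - \frac{-58 + 0}{-10 + 0} = -4624 - \frac{1}{-10} \left(-58\right) = -4624 - \left(- \frac{1}{10}\right) \left(-58\right) = -4624 - \frac{29}{5} = - \frac{23149}{5}$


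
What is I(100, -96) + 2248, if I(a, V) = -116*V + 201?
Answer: 13585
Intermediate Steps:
I(a, V) = 201 - 116*V
I(100, -96) + 2248 = (201 - 116*(-96)) + 2248 = (201 + 11136) + 2248 = 11337 + 2248 = 13585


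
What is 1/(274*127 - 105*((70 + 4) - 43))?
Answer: 1/31543 ≈ 3.1703e-5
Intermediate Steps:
1/(274*127 - 105*((70 + 4) - 43)) = 1/(34798 - 105*(74 - 43)) = 1/(34798 - 105*31) = 1/(34798 - 3255) = 1/31543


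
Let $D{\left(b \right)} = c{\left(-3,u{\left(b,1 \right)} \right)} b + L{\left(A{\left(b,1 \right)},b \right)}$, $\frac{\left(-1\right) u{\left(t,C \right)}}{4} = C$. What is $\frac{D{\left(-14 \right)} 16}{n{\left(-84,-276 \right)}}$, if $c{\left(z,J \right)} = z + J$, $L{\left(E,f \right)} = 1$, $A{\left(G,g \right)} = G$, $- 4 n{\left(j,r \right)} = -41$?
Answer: $\frac{6336}{41} \approx 154.54$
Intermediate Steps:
$u{\left(t,C \right)} = - 4 C$
$n{\left(j,r \right)} = \frac{41}{4}$ ($n{\left(j,r \right)} = \left(- \frac{1}{4}\right) \left(-41\right) = \frac{41}{4}$)
$c{\left(z,J \right)} = J + z$
$D{\left(b \right)} = 1 - 7 b$ ($D{\left(b \right)} = \left(\left(-4\right) 1 - 3\right) b + 1 = \left(-4 - 3\right) b + 1 = - 7 b + 1 = 1 - 7 b$)
$\frac{D{\left(-14 \right)} 16}{n{\left(-84,-276 \right)}} = \frac{\left(1 - -98\right) 16}{\frac{41}{4}} = \left(1 + 98\right) 16 \cdot \frac{4}{41} = 99 \cdot 16 \cdot \frac{4}{41} = 1584 \cdot \frac{4}{41} = \frac{6336}{41}$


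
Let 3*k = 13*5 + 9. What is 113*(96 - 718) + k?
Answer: -210784/3 ≈ -70261.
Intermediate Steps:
k = 74/3 (k = (13*5 + 9)/3 = (65 + 9)/3 = (1/3)*74 = 74/3 ≈ 24.667)
113*(96 - 718) + k = 113*(96 - 718) + 74/3 = 113*(-622) + 74/3 = -70286 + 74/3 = -210784/3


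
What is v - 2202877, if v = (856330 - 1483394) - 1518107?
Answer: -4348048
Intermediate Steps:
v = -2145171 (v = -627064 - 1518107 = -2145171)
v - 2202877 = -2145171 - 2202877 = -4348048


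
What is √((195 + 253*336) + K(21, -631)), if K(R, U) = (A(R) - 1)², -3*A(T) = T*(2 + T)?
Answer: 3*√12383 ≈ 333.84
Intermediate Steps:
A(T) = -T*(2 + T)/3
K(R, U) = (-1 - R*(2 + R)/3)² (K(R, U) = (-R*(2 + R)/3 - 1)² = (-1 - R*(2 + R)/3)²)
√((195 + 253*336) + K(21, -631)) = √((195 + 253*336) + (3 + 21*(2 + 21))²/9) = √((195 + 85008) + (3 + 21*23)²/9) = √(85203 + (3 + 483)²/9) = √(85203 + (⅑)*486²) = √(85203 + (⅑)*236196) = √(85203 + 26244) = √111447 = 3*√12383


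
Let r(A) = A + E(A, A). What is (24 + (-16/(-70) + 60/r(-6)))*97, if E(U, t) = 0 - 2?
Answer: 113587/70 ≈ 1622.7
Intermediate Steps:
E(U, t) = -2
r(A) = -2 + A (r(A) = A - 2 = -2 + A)
(24 + (-16/(-70) + 60/r(-6)))*97 = (24 + (-16/(-70) + 60/(-2 - 6)))*97 = (24 + (-16*(-1/70) + 60/(-8)))*97 = (24 + (8/35 + 60*(-1/8)))*97 = (24 + (8/35 - 15/2))*97 = (24 - 509/70)*97 = (1171/70)*97 = 113587/70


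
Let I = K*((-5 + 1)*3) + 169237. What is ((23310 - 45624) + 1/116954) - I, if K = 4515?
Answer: -16066087933/116954 ≈ -1.3737e+5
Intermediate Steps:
I = 115057 (I = 4515*((-5 + 1)*3) + 169237 = 4515*(-4*3) + 169237 = 4515*(-12) + 169237 = -54180 + 169237 = 115057)
((23310 - 45624) + 1/116954) - I = ((23310 - 45624) + 1/116954) - 1*115057 = (-22314 + 1/116954) - 115057 = -2609711555/116954 - 115057 = -16066087933/116954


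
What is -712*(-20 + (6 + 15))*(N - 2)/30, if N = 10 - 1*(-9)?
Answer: -6052/15 ≈ -403.47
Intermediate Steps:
N = 19 (N = 10 + 9 = 19)
-712*(-20 + (6 + 15))*(N - 2)/30 = -712*(-20 + (6 + 15))*(19 - 2)/30 = -712*(-20 + 21)*17/30 = -712*1*17/30 = -12104/30 = -712*17/30 = -6052/15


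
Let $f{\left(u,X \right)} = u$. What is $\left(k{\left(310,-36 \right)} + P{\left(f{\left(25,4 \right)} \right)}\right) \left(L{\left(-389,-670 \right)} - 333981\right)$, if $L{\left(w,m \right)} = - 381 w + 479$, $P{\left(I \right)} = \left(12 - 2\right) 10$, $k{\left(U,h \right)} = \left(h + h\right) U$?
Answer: $4117210460$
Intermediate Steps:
$k{\left(U,h \right)} = 2 U h$ ($k{\left(U,h \right)} = 2 h U = 2 U h$)
$P{\left(I \right)} = 100$ ($P{\left(I \right)} = 10 \cdot 10 = 100$)
$L{\left(w,m \right)} = 479 - 381 w$
$\left(k{\left(310,-36 \right)} + P{\left(f{\left(25,4 \right)} \right)}\right) \left(L{\left(-389,-670 \right)} - 333981\right) = \left(2 \cdot 310 \left(-36\right) + 100\right) \left(\left(479 - -148209\right) - 333981\right) = \left(-22320 + 100\right) \left(\left(479 + 148209\right) - 333981\right) = - 22220 \left(148688 - 333981\right) = \left(-22220\right) \left(-185293\right) = 4117210460$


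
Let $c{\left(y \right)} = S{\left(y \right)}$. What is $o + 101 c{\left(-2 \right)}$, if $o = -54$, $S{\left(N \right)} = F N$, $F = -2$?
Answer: $350$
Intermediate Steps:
$S{\left(N \right)} = - 2 N$
$c{\left(y \right)} = - 2 y$
$o + 101 c{\left(-2 \right)} = -54 + 101 \left(\left(-2\right) \left(-2\right)\right) = -54 + 101 \cdot 4 = -54 + 404 = 350$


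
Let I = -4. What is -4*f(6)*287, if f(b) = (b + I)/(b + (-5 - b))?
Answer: 2296/5 ≈ 459.20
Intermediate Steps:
f(b) = ⅘ - b/5 (f(b) = (b - 4)/(b + (-5 - b)) = (-4 + b)/(-5) = (-4 + b)*(-⅕) = ⅘ - b/5)
-4*f(6)*287 = -4*(⅘ - ⅕*6)*287 = -4*(⅘ - 6/5)*287 = -4*(-⅖)*287 = (8/5)*287 = 2296/5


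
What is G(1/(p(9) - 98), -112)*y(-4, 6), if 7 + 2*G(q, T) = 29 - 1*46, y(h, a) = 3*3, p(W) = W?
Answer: -108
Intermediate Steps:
y(h, a) = 9
G(q, T) = -12 (G(q, T) = -7/2 + (29 - 1*46)/2 = -7/2 + (29 - 46)/2 = -7/2 + (1/2)*(-17) = -7/2 - 17/2 = -12)
G(1/(p(9) - 98), -112)*y(-4, 6) = -12*9 = -108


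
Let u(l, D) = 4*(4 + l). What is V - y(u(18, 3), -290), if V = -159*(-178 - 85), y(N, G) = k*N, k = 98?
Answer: 33193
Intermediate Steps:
u(l, D) = 16 + 4*l
y(N, G) = 98*N
V = 41817 (V = -159*(-263) = 41817)
V - y(u(18, 3), -290) = 41817 - 98*(16 + 4*18) = 41817 - 98*(16 + 72) = 41817 - 98*88 = 41817 - 1*8624 = 41817 - 8624 = 33193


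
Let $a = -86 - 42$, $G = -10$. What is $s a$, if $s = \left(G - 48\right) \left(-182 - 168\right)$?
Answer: $-2598400$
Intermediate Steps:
$a = -128$
$s = 20300$ ($s = \left(-10 - 48\right) \left(-182 - 168\right) = \left(-58\right) \left(-350\right) = 20300$)
$s a = 20300 \left(-128\right) = -2598400$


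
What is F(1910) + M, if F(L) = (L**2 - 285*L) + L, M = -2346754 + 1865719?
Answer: 2624625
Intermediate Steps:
M = -481035
F(L) = L**2 - 284*L
F(1910) + M = 1910*(-284 + 1910) - 481035 = 1910*1626 - 481035 = 3105660 - 481035 = 2624625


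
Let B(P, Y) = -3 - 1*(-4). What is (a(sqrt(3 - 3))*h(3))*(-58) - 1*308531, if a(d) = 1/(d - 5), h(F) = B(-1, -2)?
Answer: -1542597/5 ≈ -3.0852e+5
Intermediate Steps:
B(P, Y) = 1 (B(P, Y) = -3 + 4 = 1)
h(F) = 1
a(d) = 1/(-5 + d)
(a(sqrt(3 - 3))*h(3))*(-58) - 1*308531 = (1/(-5 + sqrt(3 - 3)))*(-58) - 1*308531 = (1/(-5 + sqrt(0)))*(-58) - 308531 = (1/(-5 + 0))*(-58) - 308531 = (1/(-5))*(-58) - 308531 = -1/5*1*(-58) - 308531 = -1/5*(-58) - 308531 = 58/5 - 308531 = -1542597/5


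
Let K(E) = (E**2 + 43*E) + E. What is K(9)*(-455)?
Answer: -217035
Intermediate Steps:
K(E) = E**2 + 44*E
K(9)*(-455) = (9*(44 + 9))*(-455) = (9*53)*(-455) = 477*(-455) = -217035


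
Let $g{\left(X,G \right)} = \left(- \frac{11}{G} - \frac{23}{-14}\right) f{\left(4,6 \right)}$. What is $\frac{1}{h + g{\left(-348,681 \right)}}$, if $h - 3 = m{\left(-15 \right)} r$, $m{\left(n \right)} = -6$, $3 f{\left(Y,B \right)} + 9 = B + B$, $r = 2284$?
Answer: $- \frac{9534}{130609825} \approx -7.2996 \cdot 10^{-5}$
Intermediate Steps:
$f{\left(Y,B \right)} = -3 + \frac{2 B}{3}$ ($f{\left(Y,B \right)} = -3 + \frac{B + B}{3} = -3 + \frac{2 B}{3}$)
$h = -13701$ ($h = 3 - 13704 = -13701$)
$g{\left(X,G \right)} = \frac{23}{14} - \frac{11}{G}$ ($g{\left(X,G \right)} = \left(- \frac{11}{G} - \frac{23}{-14}\right) \left(-3 + \frac{2}{3} \cdot 6\right) = \left(- \frac{11}{G} - - \frac{23}{14}\right) \left(-3 + 4\right) = \left(- \frac{11}{G} + \frac{23}{14}\right) 1 = \left(\frac{23}{14} - \frac{11}{G}\right) 1 = \frac{23}{14} - \frac{11}{G}$)
$\frac{1}{h + g{\left(-348,681 \right)}} = \frac{1}{-13701 + \left(\frac{23}{14} - \frac{11}{681}\right)} = \frac{1}{-13701 + \frac{15509}{9534}} = \frac{1}{- \frac{130609825}{9534}} = - \frac{9534}{130609825}$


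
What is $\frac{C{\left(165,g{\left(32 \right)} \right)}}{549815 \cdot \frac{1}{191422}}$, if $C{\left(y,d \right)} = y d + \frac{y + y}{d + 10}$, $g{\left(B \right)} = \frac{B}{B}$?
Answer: $\frac{1066494}{15709} \approx 67.891$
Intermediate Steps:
$g{\left(B \right)} = 1$
$C{\left(y,d \right)} = d y + \frac{2 y}{10 + d}$
$\frac{C{\left(165,g{\left(32 \right)} \right)}}{549815 \cdot \frac{1}{191422}} = \frac{165 \frac{1}{10 + 1} \left(2 + 1^{2} + 10 \cdot 1\right)}{549815 \cdot \frac{1}{191422}} = \frac{165 \cdot \frac{1}{11} \left(2 + 1 + 10\right)}{549815 \cdot \frac{1}{191422}} = \frac{165 \cdot \frac{1}{11} \cdot 13}{\frac{78545}{27346}} = 195 \cdot \frac{27346}{78545} = \frac{1066494}{15709}$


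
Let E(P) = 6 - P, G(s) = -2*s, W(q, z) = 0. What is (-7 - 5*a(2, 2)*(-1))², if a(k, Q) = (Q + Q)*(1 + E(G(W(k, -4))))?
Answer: 17689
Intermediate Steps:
a(k, Q) = 14*Q (a(k, Q) = (Q + Q)*(1 + (6 - (-2)*0)) = (2*Q)*(1 + (6 - 1*0)) = (2*Q)*(1 + (6 + 0)) = (2*Q)*(1 + 6) = (2*Q)*7 = 14*Q)
(-7 - 5*a(2, 2)*(-1))² = (-7 - 70*2*(-1))² = (-7 - 5*28*(-1))² = (-7 - 140*(-1))² = (-7 + 140)² = 133² = 17689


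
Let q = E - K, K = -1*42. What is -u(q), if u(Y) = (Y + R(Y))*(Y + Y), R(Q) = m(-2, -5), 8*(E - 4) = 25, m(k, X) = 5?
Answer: -170169/32 ≈ -5317.8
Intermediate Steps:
E = 57/8 (E = 4 + (⅛)*25 = 4 + 25/8 = 57/8 ≈ 7.1250)
R(Q) = 5
K = -42
q = 393/8 (q = 57/8 - 1*(-42) = 57/8 + 42 = 393/8 ≈ 49.125)
u(Y) = 2*Y*(5 + Y) (u(Y) = (Y + 5)*(Y + Y) = (5 + Y)*(2*Y) = 2*Y*(5 + Y))
-u(q) = -2*393*(5 + 393/8)/8 = -2*393*433/(8*8) = -1*170169/32 = -170169/32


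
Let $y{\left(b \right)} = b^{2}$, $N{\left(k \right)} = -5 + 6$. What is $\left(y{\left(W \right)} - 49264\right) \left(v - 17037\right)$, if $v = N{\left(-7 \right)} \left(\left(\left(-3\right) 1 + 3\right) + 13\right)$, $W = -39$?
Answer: $812776832$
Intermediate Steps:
$N{\left(k \right)} = 1$
$v = 13$ ($v = 1 \left(\left(\left(-3\right) 1 + 3\right) + 13\right) = 1 \left(\left(-3 + 3\right) + 13\right) = 1 \left(0 + 13\right) = 1 \cdot 13 = 13$)
$\left(y{\left(W \right)} - 49264\right) \left(v - 17037\right) = \left(\left(-39\right)^{2} - 49264\right) \left(13 - 17037\right) = \left(1521 - 49264\right) \left(-17024\right) = \left(-47743\right) \left(-17024\right) = 812776832$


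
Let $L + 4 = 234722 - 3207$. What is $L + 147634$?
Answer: $379145$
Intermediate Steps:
$L = 231511$ ($L = -4 + \left(234722 - 3207\right) = -4 + 231515 = 231511$)
$L + 147634 = 231511 + 147634 = 379145$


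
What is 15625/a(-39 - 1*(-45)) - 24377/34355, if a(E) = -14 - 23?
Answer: -537698824/1271135 ≈ -423.01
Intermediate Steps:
a(E) = -37
15625/a(-39 - 1*(-45)) - 24377/34355 = 15625/(-37) - 24377/34355 = 15625*(-1/37) - 24377*1/34355 = -15625/37 - 24377/34355 = -537698824/1271135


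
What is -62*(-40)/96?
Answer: 155/6 ≈ 25.833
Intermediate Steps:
-62*(-40)/96 = 2480*(1/96) = 155/6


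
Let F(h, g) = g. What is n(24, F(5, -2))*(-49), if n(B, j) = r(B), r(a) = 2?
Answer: -98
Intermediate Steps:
n(B, j) = 2
n(24, F(5, -2))*(-49) = 2*(-49) = -98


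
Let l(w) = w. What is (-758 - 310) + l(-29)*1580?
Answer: -46888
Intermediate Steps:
(-758 - 310) + l(-29)*1580 = (-758 - 310) - 29*1580 = -1068 - 45820 = -46888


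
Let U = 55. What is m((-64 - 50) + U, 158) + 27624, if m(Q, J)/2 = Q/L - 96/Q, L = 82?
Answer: 66826847/2419 ≈ 27626.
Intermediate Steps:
m(Q, J) = -192/Q + Q/41 (m(Q, J) = 2*(Q/82 - 96/Q) = 2*(-96/Q + Q/82) = -192/Q + Q/41)
m((-64 - 50) + U, 158) + 27624 = (-192/((-64 - 50) + 55) + ((-64 - 50) + 55)/41) + 27624 = (-192/(-114 + 55) + (-114 + 55)/41) + 27624 = (-192/(-59) + (1/41)*(-59)) + 27624 = (-192*(-1/59) - 59/41) + 27624 = (192/59 - 59/41) + 27624 = 4391/2419 + 27624 = 66826847/2419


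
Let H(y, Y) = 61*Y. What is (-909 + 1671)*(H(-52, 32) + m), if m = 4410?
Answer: 4847844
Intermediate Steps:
(-909 + 1671)*(H(-52, 32) + m) = (-909 + 1671)*(61*32 + 4410) = 762*(1952 + 4410) = 762*6362 = 4847844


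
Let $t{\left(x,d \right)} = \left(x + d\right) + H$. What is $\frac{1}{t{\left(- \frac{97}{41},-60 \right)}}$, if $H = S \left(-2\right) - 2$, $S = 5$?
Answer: $- \frac{41}{3049} \approx -0.013447$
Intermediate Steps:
$H = -12$ ($H = 5 \left(-2\right) - 2 = -10 - 2 = -12$)
$t{\left(x,d \right)} = -12 + d + x$ ($t{\left(x,d \right)} = \left(x + d\right) - 12 = \left(d + x\right) - 12 = -12 + d + x$)
$\frac{1}{t{\left(- \frac{97}{41},-60 \right)}} = \frac{1}{-12 - 60 - \frac{97}{41}} = \frac{1}{- \frac{3049}{41}} = - \frac{41}{3049}$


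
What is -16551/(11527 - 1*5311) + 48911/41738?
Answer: -64462477/43240568 ≈ -1.4908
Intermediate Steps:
-16551/(11527 - 1*5311) + 48911/41738 = -16551/(11527 - 5311) + 48911*(1/41738) = -16551/6216 + 48911/41738 = -16551*1/6216 + 48911/41738 = -5517/2072 + 48911/41738 = -64462477/43240568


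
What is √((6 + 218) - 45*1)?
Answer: √179 ≈ 13.379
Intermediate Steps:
√((6 + 218) - 45*1) = √(224 - 45) = √179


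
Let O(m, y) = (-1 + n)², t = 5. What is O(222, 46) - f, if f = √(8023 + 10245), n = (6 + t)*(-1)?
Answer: 144 - 2*√4567 ≈ 8.8408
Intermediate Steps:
n = -11 (n = (6 + 5)*(-1) = 11*(-1) = -11)
O(m, y) = 144 (O(m, y) = (-1 - 11)² = (-12)² = 144)
f = 2*√4567 (f = √18268 = 2*√4567 ≈ 135.16)
O(222, 46) - f = 144 - 2*√4567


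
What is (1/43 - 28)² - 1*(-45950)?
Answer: 86408759/1849 ≈ 46733.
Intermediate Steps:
(1/43 - 28)² - 1*(-45950) = (1/43 - 28)² + 45950 = (-1203/43)² + 45950 = 1447209/1849 + 45950 = 86408759/1849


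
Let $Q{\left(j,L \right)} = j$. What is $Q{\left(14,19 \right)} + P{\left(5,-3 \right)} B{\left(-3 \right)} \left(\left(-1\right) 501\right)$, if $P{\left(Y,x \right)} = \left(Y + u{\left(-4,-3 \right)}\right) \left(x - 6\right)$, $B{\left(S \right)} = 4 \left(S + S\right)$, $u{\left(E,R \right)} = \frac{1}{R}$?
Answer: $-504994$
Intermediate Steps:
$B{\left(S \right)} = 8 S$ ($B{\left(S \right)} = 4 \cdot 2 S = 8 S$)
$P{\left(Y,x \right)} = \left(-6 + x\right) \left(- \frac{1}{3} + Y\right)$ ($P{\left(Y,x \right)} = \left(Y + \frac{1}{-3}\right) \left(x - 6\right) = \left(Y - \frac{1}{3}\right) \left(-6 + x\right) = \left(- \frac{1}{3} + Y\right) \left(-6 + x\right) = \left(-6 + x\right) \left(- \frac{1}{3} + Y\right)$)
$Q{\left(14,19 \right)} + P{\left(5,-3 \right)} B{\left(-3 \right)} \left(\left(-1\right) 501\right) = 14 + \left(2 - 30 - -1 + 5 \left(-3\right)\right) 8 \left(-3\right) \left(\left(-1\right) 501\right) = 14 + \left(2 - 30 + 1 - 15\right) \left(-24\right) \left(-501\right) = 14 + \left(-42\right) \left(-24\right) \left(-501\right) = 14 + 1008 \left(-501\right) = 14 - 505008 = -504994$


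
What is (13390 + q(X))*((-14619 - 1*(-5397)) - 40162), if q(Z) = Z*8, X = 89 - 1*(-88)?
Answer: -731179504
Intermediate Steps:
X = 177 (X = 89 + 88 = 177)
q(Z) = 8*Z
(13390 + q(X))*((-14619 - 1*(-5397)) - 40162) = (13390 + 8*177)*((-14619 - 1*(-5397)) - 40162) = (13390 + 1416)*((-14619 + 5397) - 40162) = 14806*(-9222 - 40162) = 14806*(-49384) = -731179504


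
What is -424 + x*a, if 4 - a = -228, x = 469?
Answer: 108384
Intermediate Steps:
a = 232 (a = 4 - 1*(-228) = 4 + 228 = 232)
-424 + x*a = -424 + 469*232 = -424 + 108808 = 108384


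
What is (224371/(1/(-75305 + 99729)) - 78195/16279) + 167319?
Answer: 89212250979622/16279 ≈ 5.4802e+9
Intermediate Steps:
(224371/(1/(-75305 + 99729)) - 78195/16279) + 167319 = (224371/(1/24424) - 78195*1/16279) + 167319 = (224371/(1/24424) - 78195/16279) + 167319 = (224371*24424 - 78195/16279) + 167319 = (5480037304 - 78195/16279) + 167319 = 89209527193621/16279 + 167319 = 89212250979622/16279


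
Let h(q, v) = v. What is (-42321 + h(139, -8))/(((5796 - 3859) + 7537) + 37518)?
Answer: -42329/46992 ≈ -0.90077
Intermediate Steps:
(-42321 + h(139, -8))/(((5796 - 3859) + 7537) + 37518) = (-42321 - 8)/(((5796 - 3859) + 7537) + 37518) = -42329/((1937 + 7537) + 37518) = -42329/(9474 + 37518) = -42329/46992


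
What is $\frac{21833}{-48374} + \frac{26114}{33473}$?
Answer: $\frac{48402057}{147202082} \approx 0.32881$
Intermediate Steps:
$\frac{21833}{-48374} + \frac{26114}{33473} = 21833 \left(- \frac{1}{48374}\right) + 26114 \cdot \frac{1}{33473} = - \frac{21833}{48374} + \frac{2374}{3043} = \frac{48402057}{147202082}$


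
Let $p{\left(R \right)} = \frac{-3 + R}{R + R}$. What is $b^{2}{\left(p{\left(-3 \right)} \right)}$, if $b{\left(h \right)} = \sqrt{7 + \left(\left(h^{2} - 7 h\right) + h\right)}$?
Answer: $2$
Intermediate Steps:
$p{\left(R \right)} = \frac{-3 + R}{2 R}$
$b{\left(h \right)} = \sqrt{7 + h^{2} - 6 h}$ ($b{\left(h \right)} = \sqrt{7 + \left(h^{2} - 6 h\right)} = \sqrt{7 + h^{2} - 6 h}$)
$b^{2}{\left(p{\left(-3 \right)} \right)} = \left(\sqrt{7 + \left(\frac{-3 - 3}{2 \left(-3\right)}\right)^{2} - 6 \frac{-3 - 3}{2 \left(-3\right)}}\right)^{2} = \left(\sqrt{7 + \left(\frac{1}{2} \left(- \frac{1}{3}\right) \left(-6\right)\right)^{2} - 6 \cdot \frac{1}{2} \left(- \frac{1}{3}\right) \left(-6\right)}\right)^{2} = \left(\sqrt{7 + 1^{2} - 6}\right)^{2} = \left(\sqrt{7 + 1 - 6}\right)^{2} = \left(\sqrt{2}\right)^{2} = 2$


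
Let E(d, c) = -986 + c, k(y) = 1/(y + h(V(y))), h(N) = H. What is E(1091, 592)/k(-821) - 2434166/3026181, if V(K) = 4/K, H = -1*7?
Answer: 987234645826/3026181 ≈ 3.2623e+5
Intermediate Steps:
H = -7
h(N) = -7
k(y) = 1/(-7 + y) (k(y) = 1/(y - 7) = 1/(-7 + y))
E(1091, 592)/k(-821) - 2434166/3026181 = (-986 + 592)/(1/(-7 - 821)) - 2434166/3026181 = -394/(1/(-828)) - 2434166*1/3026181 = -394/(-1/828) - 2434166/3026181 = -394*(-828) - 2434166/3026181 = 326232 - 2434166/3026181 = 987234645826/3026181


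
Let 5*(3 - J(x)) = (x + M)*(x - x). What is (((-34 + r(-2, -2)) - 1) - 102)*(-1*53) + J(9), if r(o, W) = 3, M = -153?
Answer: 7105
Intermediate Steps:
J(x) = 3 (J(x) = 3 - (x - 153)*(x - x)/5 = 3 - (-153 + x)*0/5 = 3 - ⅕*0 = 3 + 0 = 3)
(((-34 + r(-2, -2)) - 1) - 102)*(-1*53) + J(9) = (((-34 + 3) - 1) - 102)*(-1*53) + 3 = ((-31 - 1) - 102)*(-53) + 3 = (-32 - 102)*(-53) + 3 = -134*(-53) + 3 = 7102 + 3 = 7105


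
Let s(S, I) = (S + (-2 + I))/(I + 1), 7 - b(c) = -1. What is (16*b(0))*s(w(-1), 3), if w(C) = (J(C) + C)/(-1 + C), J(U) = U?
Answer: 64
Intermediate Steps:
b(c) = 8 (b(c) = 7 - 1*(-1) = 7 + 1 = 8)
w(C) = 2*C/(-1 + C) (w(C) = (C + C)/(-1 + C) = (2*C)/(-1 + C) = 2*C/(-1 + C))
s(S, I) = (-2 + I + S)/(1 + I)
(16*b(0))*s(w(-1), 3) = (16*8)*((-2 + 3 + 2*(-1)/(-1 - 1))/(1 + 3)) = 128*((-2 + 3 + 2*(-1)/(-2))/4) = 128*((-2 + 3 + 2*(-1)*(-½))/4) = 128*((-2 + 3 + 1)/4) = 128*((¼)*2) = 128*(½) = 64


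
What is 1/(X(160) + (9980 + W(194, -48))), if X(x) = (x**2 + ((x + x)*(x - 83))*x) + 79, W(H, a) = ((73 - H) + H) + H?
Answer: 1/3978326 ≈ 2.5136e-7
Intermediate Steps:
W(H, a) = 73 + H
X(x) = 79 + x**2 + 2*x**2*(-83 + x) (X(x) = (x**2 + ((2*x)*(-83 + x))*x) + 79 = (x**2 + (2*x*(-83 + x))*x) + 79 = (x**2 + 2*x**2*(-83 + x)) + 79 = 79 + x**2 + 2*x**2*(-83 + x))
1/(X(160) + (9980 + W(194, -48))) = 1/((79 - 165*160**2 + 2*160**3) + (9980 + (73 + 194))) = 1/((79 - 165*25600 + 2*4096000) + (9980 + 267)) = 1/((79 - 4224000 + 8192000) + 10247) = 1/(3968079 + 10247) = 1/3978326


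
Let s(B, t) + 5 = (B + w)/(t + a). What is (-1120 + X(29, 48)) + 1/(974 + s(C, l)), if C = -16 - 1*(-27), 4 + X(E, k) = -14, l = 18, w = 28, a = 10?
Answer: -30920570/27171 ≈ -1138.0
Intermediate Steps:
X(E, k) = -18 (X(E, k) = -4 - 14 = -18)
C = 11 (C = -16 + 27 = 11)
s(B, t) = -5 + (28 + B)/(10 + t) (s(B, t) = -5 + (B + 28)/(t + 10) = -5 + (28 + B)/(10 + t))
(-1120 + X(29, 48)) + 1/(974 + s(C, l)) = (-1120 - 18) + 1/(974 + (-22 + 11 - 5*18)/(10 + 18)) = -1138 + 1/(974 + (-22 + 11 - 90)/28) = -1138 + 1/(974 + (1/28)*(-101)) = -1138 + 1/(974 - 101/28) = -1138 + 1/(27171/28) = -1138 + 28/27171 = -30920570/27171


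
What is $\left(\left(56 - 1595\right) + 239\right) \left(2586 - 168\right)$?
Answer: $-3143400$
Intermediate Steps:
$\left(\left(56 - 1595\right) + 239\right) \left(2586 - 168\right) = \left(-1539 + 239\right) 2418 = \left(-1300\right) 2418 = -3143400$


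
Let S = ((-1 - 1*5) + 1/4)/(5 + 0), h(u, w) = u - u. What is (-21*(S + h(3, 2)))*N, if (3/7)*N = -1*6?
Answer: -3381/10 ≈ -338.10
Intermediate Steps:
h(u, w) = 0
N = -14 (N = 7*(-1*6)/3 = (7/3)*(-6) = -14)
S = -23/20 (S = ((-1 - 5) + ¼)/5 = (-6 + ¼)*(⅕) = -23/4*⅕ = -23/20 ≈ -1.1500)
(-21*(S + h(3, 2)))*N = -21*(-23/20 + 0)*(-14) = -21*(-23/20)*(-14) = (483/20)*(-14) = -3381/10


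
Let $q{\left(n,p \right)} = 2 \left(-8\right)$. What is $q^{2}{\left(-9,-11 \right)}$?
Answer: $256$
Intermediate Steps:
$q{\left(n,p \right)} = -16$
$q^{2}{\left(-9,-11 \right)} = \left(-16\right)^{2} = 256$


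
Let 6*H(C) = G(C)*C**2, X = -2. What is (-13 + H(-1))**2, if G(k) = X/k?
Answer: 1444/9 ≈ 160.44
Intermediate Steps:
G(k) = -2/k
H(C) = -C/3 (H(C) = ((-2/C)*C**2)/6 = (-2*C)/6 = -C/3)
(-13 + H(-1))**2 = (-13 - 1/3*(-1))**2 = (-13 + 1/3)**2 = (-38/3)**2 = 1444/9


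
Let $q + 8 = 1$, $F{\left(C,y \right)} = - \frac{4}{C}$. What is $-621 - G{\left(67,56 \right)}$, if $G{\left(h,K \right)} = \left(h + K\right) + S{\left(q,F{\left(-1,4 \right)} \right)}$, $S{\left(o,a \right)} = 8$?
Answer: $-752$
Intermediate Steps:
$q = -7$ ($q = -8 + 1 = -7$)
$G{\left(h,K \right)} = 8 + K + h$ ($G{\left(h,K \right)} = \left(h + K\right) + 8 = \left(K + h\right) + 8 = 8 + K + h$)
$-621 - G{\left(67,56 \right)} = -621 - \left(8 + 56 + 67\right) = -621 - 131 = -752$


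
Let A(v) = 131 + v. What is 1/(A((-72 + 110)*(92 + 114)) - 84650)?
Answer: -1/76691 ≈ -1.3039e-5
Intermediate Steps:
1/(A((-72 + 110)*(92 + 114)) - 84650) = 1/((131 + (-72 + 110)*(92 + 114)) - 84650) = 1/((131 + 38*206) - 84650) = 1/((131 + 7828) - 84650) = 1/(7959 - 84650) = 1/(-76691) = -1/76691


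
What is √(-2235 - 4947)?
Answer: 3*I*√798 ≈ 84.747*I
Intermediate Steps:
√(-2235 - 4947) = √(-7182) = 3*I*√798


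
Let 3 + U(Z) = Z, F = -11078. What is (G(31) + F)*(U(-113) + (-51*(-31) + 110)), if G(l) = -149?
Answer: -17682525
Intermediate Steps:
U(Z) = -3 + Z
(G(31) + F)*(U(-113) + (-51*(-31) + 110)) = (-149 - 11078)*((-3 - 113) + (-51*(-31) + 110)) = -11227*(-116 + (1581 + 110)) = -11227*(-116 + 1691) = -11227*1575 = -17682525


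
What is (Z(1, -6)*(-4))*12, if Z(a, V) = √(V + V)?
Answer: -96*I*√3 ≈ -166.28*I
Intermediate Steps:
Z(a, V) = √2*√V (Z(a, V) = √(2*V) = √2*√V)
(Z(1, -6)*(-4))*12 = ((√2*√(-6))*(-4))*12 = ((√2*(I*√6))*(-4))*12 = ((2*I*√3)*(-4))*12 = -8*I*√3*12 = -96*I*√3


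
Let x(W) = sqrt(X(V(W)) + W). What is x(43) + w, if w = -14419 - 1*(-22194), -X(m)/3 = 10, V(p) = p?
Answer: 7775 + sqrt(13) ≈ 7778.6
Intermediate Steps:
X(m) = -30 (X(m) = -3*10 = -30)
x(W) = sqrt(-30 + W)
w = 7775 (w = -14419 + 22194 = 7775)
x(43) + w = sqrt(-30 + 43) + 7775 = sqrt(13) + 7775 = 7775 + sqrt(13)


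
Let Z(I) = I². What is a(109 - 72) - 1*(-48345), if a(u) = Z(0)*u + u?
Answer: 48382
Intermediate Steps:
a(u) = u (a(u) = 0²*u + u = 0*u + u = 0 + u = u)
a(109 - 72) - 1*(-48345) = (109 - 72) - 1*(-48345) = 37 + 48345 = 48382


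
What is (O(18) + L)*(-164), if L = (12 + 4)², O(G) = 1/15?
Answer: -629924/15 ≈ -41995.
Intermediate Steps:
O(G) = 1/15
L = 256 (L = 16² = 256)
(O(18) + L)*(-164) = (1/15 + 256)*(-164) = (3841/15)*(-164) = -629924/15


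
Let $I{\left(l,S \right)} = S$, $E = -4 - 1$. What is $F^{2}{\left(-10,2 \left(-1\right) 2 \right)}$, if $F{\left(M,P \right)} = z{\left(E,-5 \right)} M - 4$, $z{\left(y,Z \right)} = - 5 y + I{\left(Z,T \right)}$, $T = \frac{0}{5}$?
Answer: $64516$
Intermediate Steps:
$E = -5$
$T = 0$ ($T = 0 \cdot \frac{1}{5} = 0$)
$z{\left(y,Z \right)} = - 5 y$ ($z{\left(y,Z \right)} = - 5 y + 0 = - 5 y$)
$F{\left(M,P \right)} = -4 + 25 M$ ($F{\left(M,P \right)} = \left(-5\right) \left(-5\right) M - 4 = 25 M - 4 = -4 + 25 M$)
$F^{2}{\left(-10,2 \left(-1\right) 2 \right)} = \left(-4 + 25 \left(-10\right)\right)^{2} = \left(-4 - 250\right)^{2} = \left(-254\right)^{2} = 64516$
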